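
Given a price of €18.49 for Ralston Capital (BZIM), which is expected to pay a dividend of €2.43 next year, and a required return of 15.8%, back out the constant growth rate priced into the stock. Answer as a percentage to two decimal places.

From P₀ = D₁/(r − g), the implied growth is g = r − D₁/P₀.
g = 0.158 − 2.43/18.49 = 0.158 − 0.13142 = 0.02658

2.66%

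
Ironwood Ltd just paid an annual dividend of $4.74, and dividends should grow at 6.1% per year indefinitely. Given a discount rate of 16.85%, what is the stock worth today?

$46.78

Gordon growth model: P₀ = D₁/(r − g). D₁ = 4.74 × (1 + 0.061) = 5.0291.
P₀ = 5.0291 / (0.1685 − 0.061) = 5.0291 / 0.1075 = 46.7827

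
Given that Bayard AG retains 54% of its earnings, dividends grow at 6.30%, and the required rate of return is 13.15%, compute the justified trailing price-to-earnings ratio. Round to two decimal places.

7.14

Payout ratio b = 1 − 0.54 = 0.46.
Justified trailing P/E = b(1+g)/(r−g) = 0.46×(1+0.063)/(0.1315−0.063) = 7.1384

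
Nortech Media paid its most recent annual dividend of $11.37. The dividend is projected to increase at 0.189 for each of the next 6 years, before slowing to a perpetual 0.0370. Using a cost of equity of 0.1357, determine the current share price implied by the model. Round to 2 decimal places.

Two-stage DDM. Project D₁…D_6 at 0.189, terminal growth 0.037, discount at r = 0.1357.
D_1 = 13.5189
D_2 = 16.0740
D_3 = 19.1120
D_4 = 22.7242
D_5 = 27.0190
D_6 = 32.1256
Terminal value at t=6: TV = D_7/(r−g) = 33.3143/(0.1357−0.037) = 337.5306
P₀ = 13.5189/(1+0.1357)^1 + 16.0740/(1+0.1357)^2 + 19.1120/(1+0.1357)^3 + 22.7242/(1+0.1357)^4 + 27.0190/(1+0.1357)^5 + 32.1256/(1+0.1357)^6 + 337.5306/(1+0.1357)^6 = 237.6456

$237.65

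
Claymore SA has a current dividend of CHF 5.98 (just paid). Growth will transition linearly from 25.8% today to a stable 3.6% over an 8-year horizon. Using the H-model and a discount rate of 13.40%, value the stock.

H-model: P₀ = D₀[(1+g_L) + H(g_S−g_L)]/(r−g_L), with H = 8/2 = 4.
P₀ = 5.98 × [(1+0.036) + 4×(0.258−0.036)] / (0.134−0.036)
   = 5.98 × 1.9240 / 0.098 = 117.4033

CHF 117.40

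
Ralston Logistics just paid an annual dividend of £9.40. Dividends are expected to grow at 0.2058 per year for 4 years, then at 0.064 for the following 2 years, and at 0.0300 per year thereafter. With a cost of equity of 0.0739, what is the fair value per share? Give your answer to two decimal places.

£424.24

Three-stage DDM. Project D₁…D_6; terminal Gordon value at t=6 with g = 0.03; discount at r = 0.0739.
D_1 = 11.3345
D_2 = 13.6672
D_3 = 16.4799
D_4 = 19.8714
D_5 = 21.1432
D_6 = 22.4964
TV_6 = 23.1712/(0.0739−0.03) = 527.8189
P₀ = Σ Dₜ/(1+r)ᵗ + TV_6/(1+r)^6 = 424.2359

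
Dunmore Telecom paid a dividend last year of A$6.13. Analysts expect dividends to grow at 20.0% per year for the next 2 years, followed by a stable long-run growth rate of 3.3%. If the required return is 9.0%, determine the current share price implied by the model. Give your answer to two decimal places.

A$148.82

Two-stage DDM. Project D₁…D_2 at 0.2, terminal growth 0.033, discount at r = 0.09.
D_1 = 7.3560
D_2 = 8.8272
Terminal value at t=2: TV = D_3/(r−g) = 9.1185/(0.09−0.033) = 159.9736
P₀ = 7.3560/(1+0.09)^1 + 8.8272/(1+0.09)^2 + 159.9736/(1+0.09)^2 = 148.8249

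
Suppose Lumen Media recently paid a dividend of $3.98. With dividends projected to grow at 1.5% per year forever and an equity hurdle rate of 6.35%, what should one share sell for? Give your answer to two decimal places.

$83.29

Gordon growth model: P₀ = D₁/(r − g). D₁ = 3.98 × (1 + 0.015) = 4.0397.
P₀ = 4.0397 / (0.0635 − 0.015) = 4.0397 / 0.0485 = 83.2928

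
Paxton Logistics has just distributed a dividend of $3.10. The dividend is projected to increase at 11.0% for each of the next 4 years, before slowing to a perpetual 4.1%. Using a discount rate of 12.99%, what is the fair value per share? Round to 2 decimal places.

Two-stage DDM. Project D₁…D_4 at 0.11, terminal growth 0.041, discount at r = 0.1299.
D_1 = 3.4410
D_2 = 3.8195
D_3 = 4.2397
D_4 = 4.7060
Terminal value at t=4: TV = D_5/(r−g) = 4.8990/(0.1299−0.041) = 55.1065
P₀ = 3.4410/(1+0.1299)^1 + 3.8195/(1+0.1299)^2 + 4.2397/(1+0.1299)^3 + 4.7060/(1+0.1299)^4 + 55.1065/(1+0.1299)^4 = 45.6733

$45.67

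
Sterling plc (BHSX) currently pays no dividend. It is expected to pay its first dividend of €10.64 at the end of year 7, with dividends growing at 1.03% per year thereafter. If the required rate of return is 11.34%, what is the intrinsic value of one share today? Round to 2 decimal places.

€54.17

Deferred-dividend DDM. At t=6 the remaining stream is a growing perpetuity with first payment D_7 = 10.64.
V_6 = D_7/(r−g) = 10.64/(0.1134−0.0103) = 103.2008
P₀ = V_6/(1+r)^6 = 103.2008/(1+0.1134)^6 = 54.1721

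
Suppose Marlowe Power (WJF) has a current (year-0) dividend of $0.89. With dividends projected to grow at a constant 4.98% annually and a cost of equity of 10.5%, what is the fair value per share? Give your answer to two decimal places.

$16.93

Gordon growth model: P₀ = D₁/(r − g). D₁ = 0.89 × (1 + 0.0498) = 0.9343.
P₀ = 0.9343 / (0.105 − 0.0498) = 0.9343 / 0.0552 = 16.9261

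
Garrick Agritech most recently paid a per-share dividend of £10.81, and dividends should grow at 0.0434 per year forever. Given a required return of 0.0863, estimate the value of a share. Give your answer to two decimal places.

£262.92

Gordon growth model: P₀ = D₁/(r − g). D₁ = 10.81 × (1 + 0.0434) = 11.2792.
P₀ = 11.2792 / (0.0863 − 0.0434) = 11.2792 / 0.0429 = 262.9173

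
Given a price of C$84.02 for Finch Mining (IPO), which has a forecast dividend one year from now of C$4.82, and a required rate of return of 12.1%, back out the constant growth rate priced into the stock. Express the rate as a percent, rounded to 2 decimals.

6.36%

From P₀ = D₁/(r − g), the implied growth is g = r − D₁/P₀.
g = 0.121 − 4.82/84.02 = 0.121 − 0.05737 = 0.06363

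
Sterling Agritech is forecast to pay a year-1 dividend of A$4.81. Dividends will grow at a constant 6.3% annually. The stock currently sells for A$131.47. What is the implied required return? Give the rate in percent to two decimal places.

9.96%

Rearranging the constant-growth DDM: r = D₁/P₀ + g.
r = 4.8100 / 131.47 + 0.063 = 0.03659 + 0.063 = 0.09959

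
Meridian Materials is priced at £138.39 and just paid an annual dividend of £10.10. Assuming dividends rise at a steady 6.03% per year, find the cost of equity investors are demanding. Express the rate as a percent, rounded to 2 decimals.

13.77%

Rearranging the constant-growth DDM: r = D₁/P₀ + g.
D₁ = 10.10 × (1 + 0.0603) = 10.7090.
r = 10.7090 / 138.39 + 0.0603 = 0.07738 + 0.0603 = 0.13768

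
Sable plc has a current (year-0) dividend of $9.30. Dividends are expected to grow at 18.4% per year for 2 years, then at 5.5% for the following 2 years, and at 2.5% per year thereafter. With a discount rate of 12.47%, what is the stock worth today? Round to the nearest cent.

Three-stage DDM. Project D₁…D_4; terminal Gordon value at t=4 with g = 0.025; discount at r = 0.1247.
D_1 = 11.0112
D_2 = 13.0373
D_3 = 13.7543
D_4 = 14.5108
TV_4 = 14.8736/(0.1247−0.025) = 149.1832
P₀ = Σ Dₜ/(1+r)ᵗ + TV_4/(1+r)^4 = 132.0672

$132.07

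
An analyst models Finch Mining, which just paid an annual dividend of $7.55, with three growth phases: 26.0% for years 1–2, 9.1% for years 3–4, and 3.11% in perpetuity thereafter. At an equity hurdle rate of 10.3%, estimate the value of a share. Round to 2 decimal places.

Three-stage DDM. Project D₁…D_4; terminal Gordon value at t=4 with g = 0.0311; discount at r = 0.103.
D_1 = 9.5130
D_2 = 11.9864
D_3 = 13.0771
D_4 = 14.2672
TV_4 = 14.7109/(0.103−0.0311) = 204.6018
P₀ = Σ Dₜ/(1+r)ᵗ + TV_4/(1+r)^4 = 176.0927

$176.09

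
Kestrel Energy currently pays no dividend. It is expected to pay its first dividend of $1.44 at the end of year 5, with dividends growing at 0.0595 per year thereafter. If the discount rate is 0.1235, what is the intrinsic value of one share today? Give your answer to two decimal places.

Deferred-dividend DDM. At t=4 the remaining stream is a growing perpetuity with first payment D_5 = 1.44.
V_4 = D_5/(r−g) = 1.44/(0.1235−0.0595) = 22.5000
P₀ = V_4/(1+r)^4 = 22.5000/(1+0.1235)^4 = 14.1218

$14.12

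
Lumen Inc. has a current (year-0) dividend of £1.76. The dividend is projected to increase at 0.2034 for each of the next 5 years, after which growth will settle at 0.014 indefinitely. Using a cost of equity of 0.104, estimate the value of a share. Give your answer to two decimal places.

£42.00

Two-stage DDM. Project D₁…D_5 at 0.2034, terminal growth 0.014, discount at r = 0.104.
D_1 = 2.1180
D_2 = 2.5488
D_3 = 3.0672
D_4 = 3.6911
D_5 = 4.4418
Terminal value at t=5: TV = D_6/(r−g) = 4.5040/(0.104−0.014) = 50.0447
P₀ = 2.1180/(1+0.104)^1 + 2.5488/(1+0.104)^2 + 3.0672/(1+0.104)^3 + 3.6911/(1+0.104)^4 + 4.4418/(1+0.104)^5 + 50.0447/(1+0.104)^5 = 41.9972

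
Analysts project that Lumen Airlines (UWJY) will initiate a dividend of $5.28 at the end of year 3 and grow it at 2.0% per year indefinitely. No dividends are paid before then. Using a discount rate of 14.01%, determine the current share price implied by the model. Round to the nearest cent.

Deferred-dividend DDM. At t=2 the remaining stream is a growing perpetuity with first payment D_3 = 5.28.
V_2 = D_3/(r−g) = 5.28/(0.1401−0.02) = 43.9634
P₀ = V_2/(1+r)^2 = 43.9634/(1+0.1401)^2 = 33.8224

$33.82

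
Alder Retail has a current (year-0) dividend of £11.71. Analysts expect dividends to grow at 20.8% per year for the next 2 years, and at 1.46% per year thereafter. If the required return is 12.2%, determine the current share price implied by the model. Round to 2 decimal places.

Two-stage DDM. Project D₁…D_2 at 0.208, terminal growth 0.0146, discount at r = 0.122.
D_1 = 14.1457
D_2 = 17.0880
Terminal value at t=2: TV = D_3/(r−g) = 17.3375/(0.122−0.0146) = 161.4289
P₀ = 14.1457/(1+0.122)^1 + 17.0880/(1+0.122)^2 + 161.4289/(1+0.122)^2 = 154.4132

£154.41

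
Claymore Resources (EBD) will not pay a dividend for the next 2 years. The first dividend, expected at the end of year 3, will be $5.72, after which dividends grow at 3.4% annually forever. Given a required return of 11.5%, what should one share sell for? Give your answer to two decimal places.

$56.80

Deferred-dividend DDM. At t=2 the remaining stream is a growing perpetuity with first payment D_3 = 5.72.
V_2 = D_3/(r−g) = 5.72/(0.115−0.034) = 70.6173
P₀ = V_2/(1+r)^2 = 70.6173/(1+0.115)^2 = 56.8017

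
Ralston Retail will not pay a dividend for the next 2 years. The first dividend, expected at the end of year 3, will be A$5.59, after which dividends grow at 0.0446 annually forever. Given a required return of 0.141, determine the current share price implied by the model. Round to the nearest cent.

A$44.54

Deferred-dividend DDM. At t=2 the remaining stream is a growing perpetuity with first payment D_3 = 5.59.
V_2 = D_3/(r−g) = 5.59/(0.141−0.0446) = 57.9876
P₀ = V_2/(1+r)^2 = 57.9876/(1+0.141)^2 = 44.5414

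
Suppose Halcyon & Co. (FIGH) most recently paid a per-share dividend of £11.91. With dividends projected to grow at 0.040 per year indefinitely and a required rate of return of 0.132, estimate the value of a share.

£134.63

Gordon growth model: P₀ = D₁/(r − g). D₁ = 11.91 × (1 + 0.04) = 12.3864.
P₀ = 12.3864 / (0.132 − 0.04) = 12.3864 / 0.092 = 134.6348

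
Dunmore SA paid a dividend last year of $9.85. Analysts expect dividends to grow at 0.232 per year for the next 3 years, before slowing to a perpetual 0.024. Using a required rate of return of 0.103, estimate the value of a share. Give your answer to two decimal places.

Two-stage DDM. Project D₁…D_3 at 0.232, terminal growth 0.024, discount at r = 0.103.
D_1 = 12.1352
D_2 = 14.9506
D_3 = 18.4191
Terminal value at t=3: TV = D_4/(r−g) = 18.8612/(0.103−0.024) = 238.7488
P₀ = 12.1352/(1+0.103)^1 + 14.9506/(1+0.103)^2 + 18.4191/(1+0.103)^3 + 238.7488/(1+0.103)^3 = 214.9325

$214.93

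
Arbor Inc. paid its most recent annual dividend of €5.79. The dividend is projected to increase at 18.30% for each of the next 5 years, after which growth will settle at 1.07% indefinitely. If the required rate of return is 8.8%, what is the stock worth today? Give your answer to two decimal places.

€152.53

Two-stage DDM. Project D₁…D_5 at 0.183, terminal growth 0.0107, discount at r = 0.088.
D_1 = 6.8496
D_2 = 8.1030
D_3 = 9.5859
D_4 = 11.3401
D_5 = 13.4154
Terminal value at t=5: TV = D_6/(r−g) = 13.5589/(0.088−0.0107) = 175.4062
P₀ = 6.8496/(1+0.088)^1 + 8.1030/(1+0.088)^2 + 9.5859/(1+0.088)^3 + 11.3401/(1+0.088)^4 + 13.4154/(1+0.088)^5 + 175.4062/(1+0.088)^5 = 152.5298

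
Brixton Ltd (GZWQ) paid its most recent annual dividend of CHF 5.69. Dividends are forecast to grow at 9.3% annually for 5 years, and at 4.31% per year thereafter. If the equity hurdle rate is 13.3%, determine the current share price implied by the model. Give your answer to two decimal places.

Two-stage DDM. Project D₁…D_5 at 0.093, terminal growth 0.0431, discount at r = 0.133.
D_1 = 6.2192
D_2 = 6.7976
D_3 = 7.4297
D_4 = 8.1207
D_5 = 8.8759
Terminal value at t=5: TV = D_6/(r−g) = 9.2585/(0.133−0.0431) = 102.9863
P₀ = 6.2192/(1+0.133)^1 + 6.7976/(1+0.133)^2 + 7.4297/(1+0.133)^3 + 8.1207/(1+0.133)^4 + 8.8759/(1+0.133)^5 + 102.9863/(1+0.133)^5 = 80.7356

CHF 80.74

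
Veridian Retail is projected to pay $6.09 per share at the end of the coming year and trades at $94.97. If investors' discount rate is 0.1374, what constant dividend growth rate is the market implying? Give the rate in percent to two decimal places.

7.33%

From P₀ = D₁/(r − g), the implied growth is g = r − D₁/P₀.
g = 0.1374 − 6.09/94.97 = 0.1374 − 0.06413 = 0.07327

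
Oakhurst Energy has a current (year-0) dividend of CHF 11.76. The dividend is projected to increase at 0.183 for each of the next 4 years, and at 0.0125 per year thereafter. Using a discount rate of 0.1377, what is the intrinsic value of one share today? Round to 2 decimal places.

CHF 163.09

Two-stage DDM. Project D₁…D_4 at 0.183, terminal growth 0.0125, discount at r = 0.1377.
D_1 = 13.9121
D_2 = 16.4580
D_3 = 19.4698
D_4 = 23.0328
Terminal value at t=4: TV = D_5/(r−g) = 23.3207/(0.1377−0.0125) = 186.2675
P₀ = 13.9121/(1+0.1377)^1 + 16.4580/(1+0.1377)^2 + 19.4698/(1+0.1377)^3 + 23.0328/(1+0.1377)^4 + 186.2675/(1+0.1377)^4 = 163.0925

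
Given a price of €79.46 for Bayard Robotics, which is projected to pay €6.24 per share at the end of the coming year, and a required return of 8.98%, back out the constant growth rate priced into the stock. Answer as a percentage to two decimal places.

1.13%

From P₀ = D₁/(r − g), the implied growth is g = r − D₁/P₀.
g = 0.0898 − 6.24/79.46 = 0.0898 − 0.07853 = 0.01127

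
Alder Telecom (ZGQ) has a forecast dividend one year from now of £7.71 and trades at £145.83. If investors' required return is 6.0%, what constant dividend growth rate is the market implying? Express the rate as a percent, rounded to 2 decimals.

0.71%

From P₀ = D₁/(r − g), the implied growth is g = r − D₁/P₀.
g = 0.06 − 7.71/145.83 = 0.06 − 0.05287 = 0.00713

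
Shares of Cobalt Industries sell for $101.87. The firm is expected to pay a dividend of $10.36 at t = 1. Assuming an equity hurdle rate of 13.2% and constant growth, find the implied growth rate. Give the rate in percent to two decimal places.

From P₀ = D₁/(r − g), the implied growth is g = r − D₁/P₀.
g = 0.132 − 10.36/101.87 = 0.132 − 0.10170 = 0.03030

3.03%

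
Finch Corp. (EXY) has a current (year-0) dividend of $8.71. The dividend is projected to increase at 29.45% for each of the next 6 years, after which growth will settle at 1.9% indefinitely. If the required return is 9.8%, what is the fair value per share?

Two-stage DDM. Project D₁…D_6 at 0.2945, terminal growth 0.019, discount at r = 0.098.
D_1 = 11.2751
D_2 = 14.5956
D_3 = 18.8940
D_4 = 24.4583
D_5 = 31.6613
D_6 = 40.9855
Terminal value at t=6: TV = D_7/(r−g) = 41.7642/(0.098−0.019) = 528.6614
P₀ = 11.2751/(1+0.098)^1 + 14.5956/(1+0.098)^2 + 18.8940/(1+0.098)^3 + 24.4583/(1+0.098)^4 + 31.6613/(1+0.098)^5 + 40.9855/(1+0.098)^6 + 528.6614/(1+0.098)^6 = 398.3956

$398.40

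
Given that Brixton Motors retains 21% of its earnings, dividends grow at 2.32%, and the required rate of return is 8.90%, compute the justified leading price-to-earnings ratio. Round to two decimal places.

12.01

Payout ratio b = 1 − 0.21 = 0.79.
Justified leading P/E = b/(r−g) = 0.79/(0.089−0.0232) = 12.0061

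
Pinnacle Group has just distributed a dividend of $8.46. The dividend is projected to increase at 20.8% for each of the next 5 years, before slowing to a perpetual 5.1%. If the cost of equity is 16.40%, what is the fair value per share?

$142.07

Two-stage DDM. Project D₁…D_5 at 0.208, terminal growth 0.051, discount at r = 0.164.
D_1 = 10.2197
D_2 = 12.3454
D_3 = 14.9132
D_4 = 18.0152
D_5 = 21.7623
Terminal value at t=5: TV = D_6/(r−g) = 22.8722/(0.164−0.051) = 202.4088
P₀ = 10.2197/(1+0.164)^1 + 12.3454/(1+0.164)^2 + 14.9132/(1+0.164)^3 + 18.0152/(1+0.164)^4 + 21.7623/(1+0.164)^5 + 202.4088/(1+0.164)^5 = 142.0706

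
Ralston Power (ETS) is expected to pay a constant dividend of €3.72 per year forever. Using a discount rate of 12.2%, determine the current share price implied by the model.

€30.49

Zero-growth DDM (perpetuity): P₀ = D/r = 3.72 / 0.122 = 30.4918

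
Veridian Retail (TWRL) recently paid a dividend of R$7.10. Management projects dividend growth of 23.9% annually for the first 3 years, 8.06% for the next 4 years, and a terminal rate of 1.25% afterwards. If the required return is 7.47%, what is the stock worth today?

Three-stage DDM. Project D₁…D_7; terminal Gordon value at t=7 with g = 0.0125; discount at r = 0.0747.
D_1 = 8.7969
D_2 = 10.8994
D_3 = 13.5043
D_4 = 14.5928
D_5 = 15.7689
D_6 = 17.0399
D_7 = 18.4133
TV_7 = 18.6435/(0.0747−0.0125) = 299.7345
P₀ = Σ Dₜ/(1+r)ᵗ + TV_7/(1+r)^7 = 253.6403

R$253.64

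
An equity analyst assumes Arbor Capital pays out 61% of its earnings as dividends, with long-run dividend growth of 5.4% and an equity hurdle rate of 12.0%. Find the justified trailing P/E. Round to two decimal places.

Justified trailing P/E = b(1+g)/(r−g) = 0.61×(1+0.054)/(0.12−0.054) = 9.7415

9.74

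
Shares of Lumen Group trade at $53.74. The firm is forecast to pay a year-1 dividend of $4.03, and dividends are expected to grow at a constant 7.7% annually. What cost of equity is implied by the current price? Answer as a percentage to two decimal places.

15.20%

Rearranging the constant-growth DDM: r = D₁/P₀ + g.
r = 4.0300 / 53.74 + 0.077 = 0.07499 + 0.077 = 0.15199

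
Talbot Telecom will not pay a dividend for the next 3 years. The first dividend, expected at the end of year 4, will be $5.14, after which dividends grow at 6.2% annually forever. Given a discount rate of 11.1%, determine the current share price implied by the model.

Deferred-dividend DDM. At t=3 the remaining stream is a growing perpetuity with first payment D_4 = 5.14.
V_3 = D_4/(r−g) = 5.14/(0.111−0.062) = 104.8980
P₀ = V_3/(1+r)^3 = 104.8980/(1+0.111)^3 = 76.4936

$76.49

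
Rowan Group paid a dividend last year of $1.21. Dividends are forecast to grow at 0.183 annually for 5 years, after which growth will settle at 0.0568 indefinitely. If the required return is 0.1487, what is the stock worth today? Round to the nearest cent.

$22.73

Two-stage DDM. Project D₁…D_5 at 0.183, terminal growth 0.0568, discount at r = 0.1487.
D_1 = 1.4314
D_2 = 1.6934
D_3 = 2.0033
D_4 = 2.3699
D_5 = 2.8036
Terminal value at t=5: TV = D_6/(r−g) = 2.9628/(0.1487−0.0568) = 32.2394
P₀ = 1.4314/(1+0.1487)^1 + 1.6934/(1+0.1487)^2 + 2.0033/(1+0.1487)^3 + 2.3699/(1+0.1487)^4 + 2.8036/(1+0.1487)^5 + 32.2394/(1+0.1487)^5 = 22.7336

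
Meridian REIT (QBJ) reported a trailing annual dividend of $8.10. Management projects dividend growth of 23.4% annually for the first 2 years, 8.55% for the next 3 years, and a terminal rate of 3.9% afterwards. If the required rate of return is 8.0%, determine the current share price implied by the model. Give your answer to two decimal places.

$323.97

Three-stage DDM. Project D₁…D_5; terminal Gordon value at t=5 with g = 0.039; discount at r = 0.08.
D_1 = 9.9954
D_2 = 12.3343
D_3 = 13.3889
D_4 = 14.5337
D_5 = 15.7763
TV_5 = 16.3916/(0.08−0.039) = 399.7942
P₀ = Σ Dₜ/(1+r)ᵗ + TV_5/(1+r)^5 = 323.9712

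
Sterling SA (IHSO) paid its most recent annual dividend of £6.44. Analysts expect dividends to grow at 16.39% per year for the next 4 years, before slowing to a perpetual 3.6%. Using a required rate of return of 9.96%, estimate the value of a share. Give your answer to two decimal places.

Two-stage DDM. Project D₁…D_4 at 0.1639, terminal growth 0.036, discount at r = 0.0996.
D_1 = 7.4955
D_2 = 8.7240
D_3 = 10.1539
D_4 = 11.8181
Terminal value at t=4: TV = D_5/(r−g) = 12.2436/(0.0996−0.036) = 192.5091
P₀ = 7.4955/(1+0.0996)^1 + 8.7240/(1+0.0996)^2 + 10.1539/(1+0.0996)^3 + 11.8181/(1+0.0996)^4 + 192.5091/(1+0.0996)^4 = 161.4303

£161.43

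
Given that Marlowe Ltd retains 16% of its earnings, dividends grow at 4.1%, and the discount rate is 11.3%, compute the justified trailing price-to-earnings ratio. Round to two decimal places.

Payout ratio b = 1 − 0.16 = 0.84.
Justified trailing P/E = b(1+g)/(r−g) = 0.84×(1+0.041)/(0.113−0.041) = 12.1450

12.14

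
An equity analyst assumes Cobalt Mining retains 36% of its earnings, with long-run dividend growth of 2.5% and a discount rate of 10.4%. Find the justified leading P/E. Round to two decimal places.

Payout ratio b = 1 − 0.36 = 0.64.
Justified leading P/E = b/(r−g) = 0.64/(0.104−0.025) = 8.1013

8.10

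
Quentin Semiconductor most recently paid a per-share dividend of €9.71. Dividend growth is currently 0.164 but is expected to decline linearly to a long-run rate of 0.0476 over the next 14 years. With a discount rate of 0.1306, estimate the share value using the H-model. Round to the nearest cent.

€217.88

H-model: P₀ = D₀[(1+g_L) + H(g_S−g_L)]/(r−g_L), with H = 14/2 = 7.
P₀ = 9.71 × [(1+0.0476) + 7×(0.164−0.0476)] / (0.1306−0.0476)
   = 9.71 × 1.8624 / 0.083 = 217.8784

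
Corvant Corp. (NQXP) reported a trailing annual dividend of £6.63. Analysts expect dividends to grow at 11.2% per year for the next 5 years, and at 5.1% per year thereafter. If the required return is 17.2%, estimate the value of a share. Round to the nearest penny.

£72.67

Two-stage DDM. Project D₁…D_5 at 0.112, terminal growth 0.051, discount at r = 0.172.
D_1 = 7.3726
D_2 = 8.1983
D_3 = 9.1165
D_4 = 10.1375
D_5 = 11.2729
Terminal value at t=5: TV = D_6/(r−g) = 11.8479/(0.172−0.051) = 97.9163
P₀ = 7.3726/(1+0.172)^1 + 8.1983/(1+0.172)^2 + 9.1165/(1+0.172)^3 + 10.1375/(1+0.172)^4 + 11.2729/(1+0.172)^5 + 97.9163/(1+0.172)^5 = 72.6741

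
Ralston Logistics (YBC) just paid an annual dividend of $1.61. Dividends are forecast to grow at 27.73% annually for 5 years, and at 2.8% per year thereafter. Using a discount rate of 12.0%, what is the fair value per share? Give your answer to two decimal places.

$46.85

Two-stage DDM. Project D₁…D_5 at 0.2773, terminal growth 0.028, discount at r = 0.12.
D_1 = 2.0565
D_2 = 2.6267
D_3 = 3.3551
D_4 = 4.2855
D_5 = 5.4738
Terminal value at t=5: TV = D_6/(r−g) = 5.6271/(0.12−0.028) = 61.1640
P₀ = 2.0565/(1+0.12)^1 + 2.6267/(1+0.12)^2 + 3.3551/(1+0.12)^3 + 4.2855/(1+0.12)^4 + 5.4738/(1+0.12)^5 + 61.1640/(1+0.12)^5 = 46.8538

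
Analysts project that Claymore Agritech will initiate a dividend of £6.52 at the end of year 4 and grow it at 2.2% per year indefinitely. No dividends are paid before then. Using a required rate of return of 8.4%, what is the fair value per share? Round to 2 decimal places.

£82.56

Deferred-dividend DDM. At t=3 the remaining stream is a growing perpetuity with first payment D_4 = 6.52.
V_3 = D_4/(r−g) = 6.52/(0.084−0.022) = 105.1613
P₀ = V_3/(1+r)^3 = 105.1613/(1+0.084)^3 = 82.5597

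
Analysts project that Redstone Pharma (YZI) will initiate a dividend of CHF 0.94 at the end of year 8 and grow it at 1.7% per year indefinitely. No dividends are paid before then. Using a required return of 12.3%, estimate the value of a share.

Deferred-dividend DDM. At t=7 the remaining stream is a growing perpetuity with first payment D_8 = 0.94.
V_7 = D_8/(r−g) = 0.94/(0.123−0.017) = 8.8679
P₀ = V_7/(1+r)^7 = 8.8679/(1+0.123)^7 = 3.9370

CHF 3.94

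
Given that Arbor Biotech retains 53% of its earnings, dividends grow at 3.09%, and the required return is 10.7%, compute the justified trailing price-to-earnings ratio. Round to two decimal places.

6.37

Payout ratio b = 1 − 0.53 = 0.47.
Justified trailing P/E = b(1+g)/(r−g) = 0.47×(1+0.0309)/(0.107−0.0309) = 6.3669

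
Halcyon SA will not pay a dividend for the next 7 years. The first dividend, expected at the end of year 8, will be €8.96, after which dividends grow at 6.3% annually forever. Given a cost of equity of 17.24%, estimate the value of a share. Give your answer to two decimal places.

Deferred-dividend DDM. At t=7 the remaining stream is a growing perpetuity with first payment D_8 = 8.96.
V_7 = D_8/(r−g) = 8.96/(0.1724−0.063) = 81.9013
P₀ = V_7/(1+r)^7 = 81.9013/(1+0.1724)^7 = 26.9005

€26.90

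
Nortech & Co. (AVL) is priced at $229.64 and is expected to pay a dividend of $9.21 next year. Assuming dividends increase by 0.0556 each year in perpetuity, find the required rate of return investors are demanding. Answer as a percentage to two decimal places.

9.57%

Rearranging the constant-growth DDM: r = D₁/P₀ + g.
r = 9.2100 / 229.64 + 0.0556 = 0.04011 + 0.0556 = 0.09571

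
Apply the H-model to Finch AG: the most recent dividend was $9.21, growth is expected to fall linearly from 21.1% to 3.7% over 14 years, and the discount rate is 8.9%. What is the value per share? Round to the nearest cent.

H-model: P₀ = D₀[(1+g_L) + H(g_S−g_L)]/(r−g_L), with H = 14/2 = 7.
P₀ = 9.21 × [(1+0.037) + 7×(0.211−0.037)] / (0.089−0.037)
   = 9.21 × 2.2550 / 0.052 = 399.3952

$399.40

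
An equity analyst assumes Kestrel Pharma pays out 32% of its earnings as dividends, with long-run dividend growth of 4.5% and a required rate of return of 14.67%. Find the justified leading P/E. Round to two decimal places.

3.15

Justified leading P/E = b/(r−g) = 0.32/(0.1467−0.045) = 3.1465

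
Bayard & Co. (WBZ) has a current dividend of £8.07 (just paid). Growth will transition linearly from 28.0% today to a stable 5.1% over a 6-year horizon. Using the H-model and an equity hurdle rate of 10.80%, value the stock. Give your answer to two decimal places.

H-model: P₀ = D₀[(1+g_L) + H(g_S−g_L)]/(r−g_L), with H = 6/2 = 3.
P₀ = 8.07 × [(1+0.051) + 3×(0.28−0.051)] / (0.108−0.051)
   = 8.07 × 1.7380 / 0.057 = 246.0642

£246.06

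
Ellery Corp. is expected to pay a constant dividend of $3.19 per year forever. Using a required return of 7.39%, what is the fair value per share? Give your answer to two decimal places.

Zero-growth DDM (perpetuity): P₀ = D/r = 3.19 / 0.0739 = 43.1664

$43.17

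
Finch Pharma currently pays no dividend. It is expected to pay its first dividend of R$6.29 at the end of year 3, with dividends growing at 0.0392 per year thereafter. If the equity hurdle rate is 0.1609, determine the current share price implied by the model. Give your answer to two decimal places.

R$38.35

Deferred-dividend DDM. At t=2 the remaining stream is a growing perpetuity with first payment D_3 = 6.29.
V_2 = D_3/(r−g) = 6.29/(0.1609−0.0392) = 51.6845
P₀ = V_2/(1+r)^2 = 51.6845/(1+0.1609)^2 = 38.3504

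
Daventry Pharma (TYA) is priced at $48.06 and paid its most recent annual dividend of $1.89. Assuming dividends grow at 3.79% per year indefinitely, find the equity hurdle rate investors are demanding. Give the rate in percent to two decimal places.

7.87%

Rearranging the constant-growth DDM: r = D₁/P₀ + g.
D₁ = 1.89 × (1 + 0.0379) = 1.9616.
r = 1.9616 / 48.06 + 0.0379 = 0.04082 + 0.0379 = 0.07872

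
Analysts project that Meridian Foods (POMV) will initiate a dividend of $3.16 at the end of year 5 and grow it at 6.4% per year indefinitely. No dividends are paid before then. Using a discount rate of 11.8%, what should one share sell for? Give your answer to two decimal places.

Deferred-dividend DDM. At t=4 the remaining stream is a growing perpetuity with first payment D_5 = 3.16.
V_4 = D_5/(r−g) = 3.16/(0.118−0.064) = 58.5185
P₀ = V_4/(1+r)^4 = 58.5185/(1+0.118)^4 = 37.4564

$37.46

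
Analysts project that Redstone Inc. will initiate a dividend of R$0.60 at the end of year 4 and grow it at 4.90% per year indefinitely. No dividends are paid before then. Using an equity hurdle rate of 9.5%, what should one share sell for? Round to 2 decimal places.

R$9.93

Deferred-dividend DDM. At t=3 the remaining stream is a growing perpetuity with first payment D_4 = 0.60.
V_3 = D_4/(r−g) = 0.60/(0.095−0.049) = 13.0435
P₀ = V_3/(1+r)^3 = 13.0435/(1+0.095)^3 = 9.9346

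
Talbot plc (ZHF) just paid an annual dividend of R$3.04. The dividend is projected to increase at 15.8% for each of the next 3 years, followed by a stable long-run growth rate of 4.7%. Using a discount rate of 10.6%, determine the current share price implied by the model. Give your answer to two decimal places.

R$71.92

Two-stage DDM. Project D₁…D_3 at 0.158, terminal growth 0.047, discount at r = 0.106.
D_1 = 3.5203
D_2 = 4.0765
D_3 = 4.7206
Terminal value at t=3: TV = D_4/(r−g) = 4.9425/(0.106−0.047) = 83.7710
P₀ = 3.5203/(1+0.106)^1 + 4.0765/(1+0.106)^2 + 4.7206/(1+0.106)^3 + 83.7710/(1+0.106)^3 = 71.9244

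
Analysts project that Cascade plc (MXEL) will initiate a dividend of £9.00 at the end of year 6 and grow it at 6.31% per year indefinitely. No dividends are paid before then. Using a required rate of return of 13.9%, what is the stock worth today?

Deferred-dividend DDM. At t=5 the remaining stream is a growing perpetuity with first payment D_6 = 9.00.
V_5 = D_6/(r−g) = 9.00/(0.139−0.0631) = 118.5771
P₀ = V_5/(1+r)^5 = 118.5771/(1+0.139)^5 = 61.8560

£61.86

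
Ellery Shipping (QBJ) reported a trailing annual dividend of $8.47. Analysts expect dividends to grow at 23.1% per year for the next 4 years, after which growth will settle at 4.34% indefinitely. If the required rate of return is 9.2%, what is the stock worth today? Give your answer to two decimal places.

$339.78

Two-stage DDM. Project D₁…D_4 at 0.231, terminal growth 0.0434, discount at r = 0.092.
D_1 = 10.4266
D_2 = 12.8351
D_3 = 15.8000
D_4 = 19.4498
Terminal value at t=4: TV = D_5/(r−g) = 20.2939/(0.092−0.0434) = 417.5709
P₀ = 10.4266/(1+0.092)^1 + 12.8351/(1+0.092)^2 + 15.8000/(1+0.092)^3 + 19.4498/(1+0.092)^4 + 417.5709/(1+0.092)^4 = 339.7798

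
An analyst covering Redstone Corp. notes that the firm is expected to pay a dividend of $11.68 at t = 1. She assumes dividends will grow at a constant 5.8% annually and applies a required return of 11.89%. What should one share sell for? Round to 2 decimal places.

$191.79

Gordon growth model: P₀ = D₁/(r − g), with D₁ = 11.68 given directly.
P₀ = 11.6800 / (0.1189 − 0.058) = 11.6800 / 0.0609 = 191.7898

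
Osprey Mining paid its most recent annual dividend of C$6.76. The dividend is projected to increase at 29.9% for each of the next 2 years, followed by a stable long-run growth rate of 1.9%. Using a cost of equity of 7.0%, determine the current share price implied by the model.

Two-stage DDM. Project D₁…D_2 at 0.299, terminal growth 0.019, discount at r = 0.07.
D_1 = 8.7812
D_2 = 11.4068
Terminal value at t=2: TV = D_3/(r−g) = 11.6236/(0.07−0.019) = 227.9130
P₀ = 8.7812/(1+0.07)^1 + 11.4068/(1+0.07)^2 + 227.9130/(1+0.07)^2 = 217.2379

C$217.24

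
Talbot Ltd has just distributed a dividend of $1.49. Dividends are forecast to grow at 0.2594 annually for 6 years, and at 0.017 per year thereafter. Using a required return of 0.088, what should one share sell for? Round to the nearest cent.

Two-stage DDM. Project D₁…D_6 at 0.2594, terminal growth 0.017, discount at r = 0.088.
D_1 = 1.8765
D_2 = 2.3633
D_3 = 2.9763
D_4 = 3.7484
D_5 = 4.7207
D_6 = 5.9452
Terminal value at t=6: TV = D_7/(r−g) = 6.0463/(0.088−0.017) = 85.1591
P₀ = 1.8765/(1+0.088)^1 + 2.3633/(1+0.088)^2 + 2.9763/(1+0.088)^3 + 3.7484/(1+0.088)^4 + 4.7207/(1+0.088)^5 + 5.9452/(1+0.088)^6 + 85.1591/(1+0.088)^6 = 66.7280

$66.73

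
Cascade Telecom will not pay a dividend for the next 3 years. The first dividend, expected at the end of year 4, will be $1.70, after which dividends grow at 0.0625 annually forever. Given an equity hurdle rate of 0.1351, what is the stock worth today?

$16.01

Deferred-dividend DDM. At t=3 the remaining stream is a growing perpetuity with first payment D_4 = 1.70.
V_3 = D_4/(r−g) = 1.70/(0.1351−0.0625) = 23.4160
P₀ = V_3/(1+r)^3 = 23.4160/(1+0.1351)^3 = 16.0107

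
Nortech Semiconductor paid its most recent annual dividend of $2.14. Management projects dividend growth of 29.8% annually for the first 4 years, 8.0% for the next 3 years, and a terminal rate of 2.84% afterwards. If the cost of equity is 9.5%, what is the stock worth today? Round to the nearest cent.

$88.27

Three-stage DDM. Project D₁…D_7; terminal Gordon value at t=7 with g = 0.0284; discount at r = 0.095.
D_1 = 2.7777
D_2 = 3.6055
D_3 = 4.6799
D_4 = 6.0745
D_5 = 6.5605
D_6 = 7.0853
D_7 = 7.6522
TV_7 = 7.8695/(0.095−0.0284) = 118.1603
P₀ = Σ Dₜ/(1+r)ᵗ + TV_7/(1+r)^7 = 88.2650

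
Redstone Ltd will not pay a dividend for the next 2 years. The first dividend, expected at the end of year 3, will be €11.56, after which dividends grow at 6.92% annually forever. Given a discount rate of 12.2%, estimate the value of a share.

€173.92

Deferred-dividend DDM. At t=2 the remaining stream is a growing perpetuity with first payment D_3 = 11.56.
V_2 = D_3/(r−g) = 11.56/(0.122−0.0692) = 218.9394
P₀ = V_2/(1+r)^2 = 218.9394/(1+0.122)^2 = 173.9155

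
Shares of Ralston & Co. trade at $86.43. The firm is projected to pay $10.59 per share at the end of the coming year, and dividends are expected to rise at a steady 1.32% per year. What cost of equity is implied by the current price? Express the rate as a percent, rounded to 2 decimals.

13.57%

Rearranging the constant-growth DDM: r = D₁/P₀ + g.
r = 10.5900 / 86.43 + 0.0132 = 0.12253 + 0.0132 = 0.13573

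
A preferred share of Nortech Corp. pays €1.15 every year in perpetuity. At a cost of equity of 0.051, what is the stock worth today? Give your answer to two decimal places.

€22.55

Zero-growth DDM (perpetuity): P₀ = D/r = 1.15 / 0.051 = 22.5490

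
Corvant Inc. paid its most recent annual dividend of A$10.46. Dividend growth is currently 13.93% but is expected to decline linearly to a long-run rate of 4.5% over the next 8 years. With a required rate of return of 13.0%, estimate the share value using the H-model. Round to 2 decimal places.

A$175.01

H-model: P₀ = D₀[(1+g_L) + H(g_S−g_L)]/(r−g_L), with H = 8/2 = 4.
P₀ = 10.46 × [(1+0.045) + 4×(0.1393−0.045)] / (0.13−0.045)
   = 10.46 × 1.4222 / 0.085 = 175.0143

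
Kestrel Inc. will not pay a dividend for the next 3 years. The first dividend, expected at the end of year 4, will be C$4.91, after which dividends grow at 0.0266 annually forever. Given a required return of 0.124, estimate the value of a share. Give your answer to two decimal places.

Deferred-dividend DDM. At t=3 the remaining stream is a growing perpetuity with first payment D_4 = 4.91.
V_3 = D_4/(r−g) = 4.91/(0.124−0.0266) = 50.4107
P₀ = V_3/(1+r)^3 = 50.4107/(1+0.124)^3 = 35.4996

C$35.50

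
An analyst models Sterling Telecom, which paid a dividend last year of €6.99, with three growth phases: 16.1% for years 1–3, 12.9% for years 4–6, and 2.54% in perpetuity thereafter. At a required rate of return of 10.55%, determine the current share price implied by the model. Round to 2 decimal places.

€158.88

Three-stage DDM. Project D₁…D_6; terminal Gordon value at t=6 with g = 0.0254; discount at r = 0.1055.
D_1 = 8.1154
D_2 = 9.4220
D_3 = 10.9389
D_4 = 12.3500
D_5 = 13.9432
D_6 = 15.7418
TV_6 = 16.1417/(0.1055−0.0254) = 201.5192
P₀ = Σ Dₜ/(1+r)ᵗ + TV_6/(1+r)^6 = 158.8825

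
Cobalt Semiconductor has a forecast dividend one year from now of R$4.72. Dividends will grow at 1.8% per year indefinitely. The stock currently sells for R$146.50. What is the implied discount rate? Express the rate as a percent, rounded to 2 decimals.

Rearranging the constant-growth DDM: r = D₁/P₀ + g.
r = 4.7200 / 146.50 + 0.018 = 0.03222 + 0.018 = 0.05022

5.02%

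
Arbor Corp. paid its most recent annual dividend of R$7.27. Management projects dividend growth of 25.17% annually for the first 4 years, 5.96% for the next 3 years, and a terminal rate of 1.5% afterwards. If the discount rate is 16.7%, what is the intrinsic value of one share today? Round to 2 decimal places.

R$106.72

Three-stage DDM. Project D₁…D_7; terminal Gordon value at t=7 with g = 0.015; discount at r = 0.167.
D_1 = 9.0999
D_2 = 11.3903
D_3 = 14.2572
D_4 = 17.8458
D_5 = 18.9094
D_6 = 20.0364
D_7 = 21.2306
TV_7 = 21.5490/(0.167−0.015) = 141.7698
P₀ = Σ Dₜ/(1+r)ᵗ + TV_7/(1+r)^7 = 106.7178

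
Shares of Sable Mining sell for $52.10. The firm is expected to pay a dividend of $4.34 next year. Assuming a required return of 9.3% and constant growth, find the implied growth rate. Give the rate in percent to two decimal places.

From P₀ = D₁/(r − g), the implied growth is g = r − D₁/P₀.
g = 0.093 − 4.34/52.10 = 0.093 − 0.08330 = 0.00970

0.97%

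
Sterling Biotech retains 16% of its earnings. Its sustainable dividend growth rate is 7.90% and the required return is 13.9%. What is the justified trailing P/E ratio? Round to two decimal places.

Payout ratio b = 1 − 0.16 = 0.84.
Justified trailing P/E = b(1+g)/(r−g) = 0.84×(1+0.079)/(0.139−0.079) = 15.1060

15.11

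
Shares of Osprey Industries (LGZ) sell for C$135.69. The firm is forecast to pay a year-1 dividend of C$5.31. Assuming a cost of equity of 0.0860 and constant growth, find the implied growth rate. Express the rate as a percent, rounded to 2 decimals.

From P₀ = D₁/(r − g), the implied growth is g = r − D₁/P₀.
g = 0.086 − 5.31/135.69 = 0.086 − 0.03913 = 0.04687

4.69%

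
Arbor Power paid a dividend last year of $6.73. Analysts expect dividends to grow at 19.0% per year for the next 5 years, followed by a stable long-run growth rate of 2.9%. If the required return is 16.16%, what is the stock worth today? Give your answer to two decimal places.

$95.13

Two-stage DDM. Project D₁…D_5 at 0.19, terminal growth 0.029, discount at r = 0.1616.
D_1 = 8.0087
D_2 = 9.5304
D_3 = 11.3411
D_4 = 13.4959
D_5 = 16.0602
Terminal value at t=5: TV = D_6/(r−g) = 16.5259/(0.1616−0.029) = 124.6297
P₀ = 8.0087/(1+0.1616)^1 + 9.5304/(1+0.1616)^2 + 11.3411/(1+0.1616)^3 + 13.4959/(1+0.1616)^4 + 16.0602/(1+0.1616)^5 + 124.6297/(1+0.1616)^5 = 95.1304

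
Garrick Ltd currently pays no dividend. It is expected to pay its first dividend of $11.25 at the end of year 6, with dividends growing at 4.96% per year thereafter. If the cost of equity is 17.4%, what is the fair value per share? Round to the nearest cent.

Deferred-dividend DDM. At t=5 the remaining stream is a growing perpetuity with first payment D_6 = 11.25.
V_5 = D_6/(r−g) = 11.25/(0.174−0.0496) = 90.4341
P₀ = V_5/(1+r)^5 = 90.4341/(1+0.174)^5 = 40.5501

$40.55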